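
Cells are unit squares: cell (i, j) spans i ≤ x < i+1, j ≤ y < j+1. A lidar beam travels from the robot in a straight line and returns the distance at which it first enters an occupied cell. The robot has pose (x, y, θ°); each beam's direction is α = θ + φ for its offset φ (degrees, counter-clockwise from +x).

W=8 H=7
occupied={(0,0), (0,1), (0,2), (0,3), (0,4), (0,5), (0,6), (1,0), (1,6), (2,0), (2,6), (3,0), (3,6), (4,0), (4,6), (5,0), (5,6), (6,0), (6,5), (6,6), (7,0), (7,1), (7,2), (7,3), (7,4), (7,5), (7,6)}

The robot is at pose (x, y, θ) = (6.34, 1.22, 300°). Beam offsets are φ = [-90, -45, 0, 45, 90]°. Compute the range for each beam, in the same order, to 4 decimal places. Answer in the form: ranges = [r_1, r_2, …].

ranges = [0.4400, 0.2278, 0.2540, 0.6833, 0.7621]

beam 1: φ=-90°, α=210°
  d=(-0.8660,-0.5000)  start (6,1)  tX=0.3926 tY=0.4400  stride 1/|dx|=1.1547 1/|dy|=2.0000
    cross x-line → (5,1), t=0.3926
    cross y-line → (5,0), t=0.4400 (wall)
  → r_1 = 0.4400
beam 2: φ=-45°, α=255°
  d=(-0.2588,-0.9659)  start (6,1)  tX=1.3137 tY=0.2278  stride 1/|dx|=3.8637 1/|dy|=1.0353
    cross y-line → (6,0), t=0.2278 (wall)
  → r_2 = 0.2278
beam 3: φ=0°, α=300°
  d=(0.5000,-0.8660)  start (6,1)  tX=1.3200 tY=0.2540  stride 1/|dx|=2.0000 1/|dy|=1.1547
    cross y-line → (6,0), t=0.2540 (wall)
  → r_3 = 0.2540
beam 4: φ=45°, α=345°
  d=(0.9659,-0.2588)  start (6,1)  tX=0.6833 tY=0.8500  stride 1/|dx|=1.0353 1/|dy|=3.8637
    cross x-line → (7,1), t=0.6833 (wall)
  → r_4 = 0.6833
beam 5: φ=90°, α=30°
  d=(0.8660,0.5000)  start (6,1)  tX=0.7621 tY=1.5600  stride 1/|dx|=1.1547 1/|dy|=2.0000
    cross x-line → (7,1), t=0.7621 (wall)
  → r_5 = 0.7621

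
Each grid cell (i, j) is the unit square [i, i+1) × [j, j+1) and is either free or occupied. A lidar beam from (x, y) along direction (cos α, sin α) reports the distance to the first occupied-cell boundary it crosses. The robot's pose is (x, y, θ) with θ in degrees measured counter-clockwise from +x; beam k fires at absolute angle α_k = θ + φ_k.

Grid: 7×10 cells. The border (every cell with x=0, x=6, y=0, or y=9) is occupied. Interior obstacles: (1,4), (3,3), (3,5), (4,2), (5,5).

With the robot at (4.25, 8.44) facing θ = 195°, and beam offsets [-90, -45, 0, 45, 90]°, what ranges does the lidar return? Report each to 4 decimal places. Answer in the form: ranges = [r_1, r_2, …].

ranges = [0.5798, 1.1200, 3.3646, 4.5000, 2.8978]

beam 1: φ=-90°, α=105°
  dir = (cos 105°, sin 105°) = (-0.2588, 0.9659); from cell (4,8)
  next x-line at t=0.9659, next y-line at t=0.5798; Δt_x=3.8637, Δt_y=1.0353
    y: enter (4,9) at t=0.5798 ← occupied
  → r_1 = 0.5798
beam 2: φ=-45°, α=150°
  dir = (cos 150°, sin 150°) = (-0.8660, 0.5000); from cell (4,8)
  next x-line at t=0.2887, next y-line at t=1.1200; Δt_x=1.1547, Δt_y=2.0000
    x: enter (3,8) at t=0.2887
    y: enter (3,9) at t=1.1200 ← occupied
  → r_2 = 1.1200
beam 3: φ=0°, α=195°
  dir = (cos 195°, sin 195°) = (-0.9659, -0.2588); from cell (4,8)
  next x-line at t=0.2588, next y-line at t=1.7000; Δt_x=1.0353, Δt_y=3.8637
    x: enter (3,8) at t=0.2588
    x: enter (2,8) at t=1.2941
    y: enter (2,7) at t=1.7000
    x: enter (1,7) at t=2.3294
    x: enter (0,7) at t=3.3646 ← occupied
  → r_3 = 3.3646
beam 4: φ=45°, α=240°
  dir = (cos 240°, sin 240°) = (-0.5000, -0.8660); from cell (4,8)
  next x-line at t=0.5000, next y-line at t=0.5081; Δt_x=2.0000, Δt_y=1.1547
    x: enter (3,8) at t=0.5000
    y: enter (3,7) at t=0.5081
    y: enter (3,6) at t=1.6628
    x: enter (2,6) at t=2.5000
    y: enter (2,5) at t=2.8175
    y: enter (2,4) at t=3.9722
    x: enter (1,4) at t=4.5000 ← occupied
  → r_4 = 4.5000
beam 5: φ=90°, α=285°
  dir = (cos 285°, sin 285°) = (0.2588, -0.9659); from cell (4,8)
  next x-line at t=2.8978, next y-line at t=0.4555; Δt_x=3.8637, Δt_y=1.0353
    y: enter (4,7) at t=0.4555
    y: enter (4,6) at t=1.4908
    y: enter (4,5) at t=2.5261
    x: enter (5,5) at t=2.8978 ← occupied
  → r_5 = 2.8978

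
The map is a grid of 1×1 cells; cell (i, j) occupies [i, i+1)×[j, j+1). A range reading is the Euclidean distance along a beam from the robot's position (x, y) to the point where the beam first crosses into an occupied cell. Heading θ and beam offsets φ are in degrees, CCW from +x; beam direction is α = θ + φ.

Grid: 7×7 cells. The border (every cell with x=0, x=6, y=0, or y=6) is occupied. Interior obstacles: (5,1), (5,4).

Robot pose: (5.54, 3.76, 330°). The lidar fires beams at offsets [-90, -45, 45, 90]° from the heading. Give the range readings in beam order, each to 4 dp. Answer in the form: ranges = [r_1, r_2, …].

beam 1: φ=-90°, α=240°
  d=(-0.5000,-0.8660)  start (5,3)  tX=1.0800 tY=0.8776  stride 1/|dx|=2.0000 1/|dy|=1.1547
    cross y-line → (5,2), t=0.8776
    cross x-line → (4,2), t=1.0800
    cross y-line → (4,1), t=2.0323
    cross x-line → (3,1), t=3.0800
    cross y-line → (3,0), t=3.1870 (wall)
  → r_1 = 3.1870
beam 2: φ=-45°, α=285°
  d=(0.2588,-0.9659)  start (5,3)  tX=1.7773 tY=0.7868  stride 1/|dx|=3.8637 1/|dy|=1.0353
    cross y-line → (5,2), t=0.7868
    cross x-line → (6,2), t=1.7773 (wall)
  → r_2 = 1.7773
beam 3: φ=45°, α=15°
  d=(0.9659,0.2588)  start (5,3)  tX=0.4762 tY=0.9273  stride 1/|dx|=1.0353 1/|dy|=3.8637
    cross x-line → (6,3), t=0.4762 (wall)
  → r_3 = 0.4762
beam 4: φ=90°, α=60°
  d=(0.5000,0.8660)  start (5,3)  tX=0.9200 tY=0.2771  stride 1/|dx|=2.0000 1/|dy|=1.1547
    cross y-line → (5,4), t=0.2771 (wall)
  → r_4 = 0.2771

ranges = [3.1870, 1.7773, 0.4762, 0.2771]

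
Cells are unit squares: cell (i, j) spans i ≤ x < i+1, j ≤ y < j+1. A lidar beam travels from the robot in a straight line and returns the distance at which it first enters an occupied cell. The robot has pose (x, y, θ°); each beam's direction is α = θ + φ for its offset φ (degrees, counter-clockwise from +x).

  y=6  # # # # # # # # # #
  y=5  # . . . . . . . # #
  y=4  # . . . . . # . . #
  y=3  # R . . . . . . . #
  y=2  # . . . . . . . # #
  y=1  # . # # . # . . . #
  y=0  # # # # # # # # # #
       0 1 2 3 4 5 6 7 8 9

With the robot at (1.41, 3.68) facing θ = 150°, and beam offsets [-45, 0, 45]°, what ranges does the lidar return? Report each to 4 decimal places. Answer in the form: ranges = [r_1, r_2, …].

ranges = [1.5841, 0.4734, 0.4245]

beam 1: φ=-45°, α=105°
  d=(-0.2588,0.9659)  start (1,3)  tX=1.5841 tY=0.3313  stride 1/|dx|=3.8637 1/|dy|=1.0353
    cross y-line → (1,4), t=0.3313
    cross y-line → (1,5), t=1.3666
    cross x-line → (0,5), t=1.5841 (wall)
  → r_1 = 1.5841
beam 2: φ=0°, α=150°
  d=(-0.8660,0.5000)  start (1,3)  tX=0.4734 tY=0.6400  stride 1/|dx|=1.1547 1/|dy|=2.0000
    cross x-line → (0,3), t=0.4734 (wall)
  → r_2 = 0.4734
beam 3: φ=45°, α=195°
  d=(-0.9659,-0.2588)  start (1,3)  tX=0.4245 tY=2.6273  stride 1/|dx|=1.0353 1/|dy|=3.8637
    cross x-line → (0,3), t=0.4245 (wall)
  → r_3 = 0.4245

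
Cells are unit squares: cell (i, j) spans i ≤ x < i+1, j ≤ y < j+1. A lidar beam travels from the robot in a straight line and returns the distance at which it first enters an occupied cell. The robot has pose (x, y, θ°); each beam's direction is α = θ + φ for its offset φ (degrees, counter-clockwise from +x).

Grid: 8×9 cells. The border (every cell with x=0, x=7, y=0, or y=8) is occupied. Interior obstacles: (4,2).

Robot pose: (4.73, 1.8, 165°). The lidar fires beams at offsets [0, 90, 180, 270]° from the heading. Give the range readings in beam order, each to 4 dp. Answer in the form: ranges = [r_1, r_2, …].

beam 1: φ=0°, α=165°
  direction (-0.9659, 0.2588); cell (4,1); t to first gridline: x 0.7558, y 0.7727 (then +1.0353 / +3.8637)
    (3,1) via x @ 0.7558
    (3,2) via y @ 0.7727
    (2,2) via x @ 1.7910
    (1,2) via x @ 2.8263
    (0,2) via x @ 3.8616  # hit
  → r_1 = 3.8616
beam 2: φ=90°, α=255°
  direction (-0.2588, -0.9659); cell (4,1); t to first gridline: x 2.8205, y 0.8282 (then +3.8637 / +1.0353)
    (4,0) via y @ 0.8282  # hit
  → r_2 = 0.8282
beam 3: φ=180°, α=345°
  direction (0.9659, -0.2588); cell (4,1); t to first gridline: x 0.2795, y 3.0910 (then +1.0353 / +3.8637)
    (5,1) via x @ 0.2795
    (6,1) via x @ 1.3148
    (7,1) via x @ 2.3501  # hit
  → r_3 = 2.3501
beam 4: φ=270°, α=75°
  direction (0.2588, 0.9659); cell (4,1); t to first gridline: x 1.0432, y 0.2071 (then +3.8637 / +1.0353)
    (4,2) via y @ 0.2071  # hit
  → r_4 = 0.2071

ranges = [3.8616, 0.8282, 2.3501, 0.2071]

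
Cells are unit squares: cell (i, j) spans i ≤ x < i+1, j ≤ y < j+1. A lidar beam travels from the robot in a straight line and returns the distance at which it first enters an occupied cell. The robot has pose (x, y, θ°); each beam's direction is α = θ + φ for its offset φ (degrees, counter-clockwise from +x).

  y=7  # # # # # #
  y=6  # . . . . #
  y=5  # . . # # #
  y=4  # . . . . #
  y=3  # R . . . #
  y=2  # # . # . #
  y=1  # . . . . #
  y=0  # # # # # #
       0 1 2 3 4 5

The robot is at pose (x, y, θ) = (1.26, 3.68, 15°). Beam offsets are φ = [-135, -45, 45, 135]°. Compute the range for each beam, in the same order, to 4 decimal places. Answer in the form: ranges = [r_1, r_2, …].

beam 1: φ=-135°, α=240°
  d=(-0.5000,-0.8660)  start (1,3)  tX=0.5200 tY=0.7852  stride 1/|dx|=2.0000 1/|dy|=1.1547
    cross x-line → (0,3), t=0.5200 (wall)
  → r_1 = 0.5200
beam 2: φ=-45°, α=330°
  d=(0.8660,-0.5000)  start (1,3)  tX=0.8545 tY=1.3600  stride 1/|dx|=1.1547 1/|dy|=2.0000
    cross x-line → (2,3), t=0.8545
    cross y-line → (2,2), t=1.3600
    cross x-line → (3,2), t=2.0092 (wall)
  → r_2 = 2.0092
beam 3: φ=45°, α=60°
  d=(0.5000,0.8660)  start (1,3)  tX=1.4800 tY=0.3695  stride 1/|dx|=2.0000 1/|dy|=1.1547
    cross y-line → (1,4), t=0.3695
    cross x-line → (2,4), t=1.4800
    cross y-line → (2,5), t=1.5242
    cross y-line → (2,6), t=2.6789
    cross x-line → (3,6), t=3.4800
    cross y-line → (3,7), t=3.8336 (wall)
  → r_3 = 3.8336
beam 4: φ=135°, α=150°
  d=(-0.8660,0.5000)  start (1,3)  tX=0.3002 tY=0.6400  stride 1/|dx|=1.1547 1/|dy|=2.0000
    cross x-line → (0,3), t=0.3002 (wall)
  → r_4 = 0.3002

ranges = [0.5200, 2.0092, 3.8336, 0.3002]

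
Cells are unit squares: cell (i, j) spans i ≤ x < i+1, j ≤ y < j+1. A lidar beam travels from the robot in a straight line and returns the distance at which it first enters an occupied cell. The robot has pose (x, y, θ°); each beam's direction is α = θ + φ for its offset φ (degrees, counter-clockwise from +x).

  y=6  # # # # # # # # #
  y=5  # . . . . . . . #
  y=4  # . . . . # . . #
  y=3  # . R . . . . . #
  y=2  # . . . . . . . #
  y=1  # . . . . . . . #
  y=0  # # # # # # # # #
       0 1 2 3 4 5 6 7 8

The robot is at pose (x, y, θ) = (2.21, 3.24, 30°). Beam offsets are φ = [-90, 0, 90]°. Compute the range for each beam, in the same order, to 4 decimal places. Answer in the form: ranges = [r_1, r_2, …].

ranges = [2.5865, 3.2216, 2.4200]

beam 1: φ=-90°, α=300°
  d=(0.5000,-0.8660)  start (2,3)  tX=1.5800 tY=0.2771  stride 1/|dx|=2.0000 1/|dy|=1.1547
    cross y-line → (2,2), t=0.2771
    cross y-line → (2,1), t=1.4318
    cross x-line → (3,1), t=1.5800
    cross y-line → (3,0), t=2.5865 (wall)
  → r_1 = 2.5865
beam 2: φ=0°, α=30°
  d=(0.8660,0.5000)  start (2,3)  tX=0.9122 tY=1.5200  stride 1/|dx|=1.1547 1/|dy|=2.0000
    cross x-line → (3,3), t=0.9122
    cross y-line → (3,4), t=1.5200
    cross x-line → (4,4), t=2.0669
    cross x-line → (5,4), t=3.2216 (wall)
  → r_2 = 3.2216
beam 3: φ=90°, α=120°
  d=(-0.5000,0.8660)  start (2,3)  tX=0.4200 tY=0.8776  stride 1/|dx|=2.0000 1/|dy|=1.1547
    cross x-line → (1,3), t=0.4200
    cross y-line → (1,4), t=0.8776
    cross y-line → (1,5), t=2.0323
    cross x-line → (0,5), t=2.4200 (wall)
  → r_3 = 2.4200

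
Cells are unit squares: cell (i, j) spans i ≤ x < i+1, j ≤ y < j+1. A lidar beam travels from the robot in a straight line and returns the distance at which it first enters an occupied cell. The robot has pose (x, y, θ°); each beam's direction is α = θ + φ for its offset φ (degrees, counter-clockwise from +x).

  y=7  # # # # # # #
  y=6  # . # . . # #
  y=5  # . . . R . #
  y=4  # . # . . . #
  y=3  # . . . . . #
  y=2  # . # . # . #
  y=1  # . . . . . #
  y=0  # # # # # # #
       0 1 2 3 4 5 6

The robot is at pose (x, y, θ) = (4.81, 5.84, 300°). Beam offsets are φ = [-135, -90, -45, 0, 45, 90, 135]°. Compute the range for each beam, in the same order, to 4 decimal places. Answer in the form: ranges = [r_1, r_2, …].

beam 1: φ=-135°, α=165°
  direction (-0.9659, 0.2588); cell (4,5); t to first gridline: x 0.8386, y 0.6182 (then +1.0353 / +3.8637)
    (4,6) via y @ 0.6182
    (3,6) via x @ 0.8386
    (2,6) via x @ 1.8738  # hit
  → r_1 = 1.8738
beam 2: φ=-90°, α=210°
  direction (-0.8660, -0.5000); cell (4,5); t to first gridline: x 0.9353, y 1.6800 (then +1.1547 / +2.0000)
    (3,5) via x @ 0.9353
    (3,4) via y @ 1.6800
    (2,4) via x @ 2.0900  # hit
  → r_2 = 2.0900
beam 3: φ=-45°, α=255°
  direction (-0.2588, -0.9659); cell (4,5); t to first gridline: x 3.1296, y 0.8696 (then +3.8637 / +1.0353)
    (4,4) via y @ 0.8696
    (4,3) via y @ 1.9049
    (4,2) via y @ 2.9402  # hit
  → r_3 = 2.9402
beam 4: φ=0°, α=300°
  direction (0.5000, -0.8660); cell (4,5); t to first gridline: x 0.3800, y 0.9699 (then +2.0000 / +1.1547)
    (5,5) via x @ 0.3800
    (5,4) via y @ 0.9699
    (5,3) via y @ 2.1246
    (6,3) via x @ 2.3800  # hit
  → r_4 = 2.3800
beam 5: φ=45°, α=345°
  direction (0.9659, -0.2588); cell (4,5); t to first gridline: x 0.1967, y 3.2455 (then +1.0353 / +3.8637)
    (5,5) via x @ 0.1967
    (6,5) via x @ 1.2320  # hit
  → r_5 = 1.2320
beam 6: φ=90°, α=30°
  direction (0.8660, 0.5000); cell (4,5); t to first gridline: x 0.2194, y 0.3200 (then +1.1547 / +2.0000)
    (5,5) via x @ 0.2194
    (5,6) via y @ 0.3200  # hit
  → r_6 = 0.3200
beam 7: φ=135°, α=75°
  direction (0.2588, 0.9659); cell (4,5); t to first gridline: x 0.7341, y 0.1656 (then +3.8637 / +1.0353)
    (4,6) via y @ 0.1656
    (5,6) via x @ 0.7341  # hit
  → r_7 = 0.7341

ranges = [1.8738, 2.0900, 2.9402, 2.3800, 1.2320, 0.3200, 0.7341]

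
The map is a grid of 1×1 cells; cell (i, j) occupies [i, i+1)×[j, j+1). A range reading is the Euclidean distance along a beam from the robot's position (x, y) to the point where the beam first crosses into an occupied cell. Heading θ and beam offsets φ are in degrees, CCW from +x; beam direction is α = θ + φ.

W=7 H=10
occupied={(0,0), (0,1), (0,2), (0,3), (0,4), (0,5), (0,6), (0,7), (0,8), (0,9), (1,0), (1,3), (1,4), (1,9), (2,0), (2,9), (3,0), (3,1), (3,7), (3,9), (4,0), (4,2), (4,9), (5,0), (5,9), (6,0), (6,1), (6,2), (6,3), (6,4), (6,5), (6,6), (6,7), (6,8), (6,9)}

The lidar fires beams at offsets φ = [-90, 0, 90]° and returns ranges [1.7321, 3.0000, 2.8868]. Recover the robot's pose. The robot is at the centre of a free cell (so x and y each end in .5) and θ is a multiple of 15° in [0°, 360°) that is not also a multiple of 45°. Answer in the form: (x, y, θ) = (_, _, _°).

Candidates: 35 free-cell centres × 16 headings = 560 poses. Raycast each; keep the one whose scan matches to 4 dp.
  (2.5, 5.5, 195°): beam 1 = 3.6235 ≠ 1.7321 ✗
  (5.5, 6.5, 300°): beam 1 = 4.0415 ≠ 1.7321 ✗
  (4.5, 6.5, 120°): beam 2 = 1.0000 ≠ 3.0000 ✗
  …
  (4.5, 3.5, 60°): r_1=1.7321, r_2=3.0000, r_3=2.8868 — all match ✓
Unique over the lattice → pose = (4.5, 3.5, 60°).

(x, y, θ) = (4.5, 3.5, 60°)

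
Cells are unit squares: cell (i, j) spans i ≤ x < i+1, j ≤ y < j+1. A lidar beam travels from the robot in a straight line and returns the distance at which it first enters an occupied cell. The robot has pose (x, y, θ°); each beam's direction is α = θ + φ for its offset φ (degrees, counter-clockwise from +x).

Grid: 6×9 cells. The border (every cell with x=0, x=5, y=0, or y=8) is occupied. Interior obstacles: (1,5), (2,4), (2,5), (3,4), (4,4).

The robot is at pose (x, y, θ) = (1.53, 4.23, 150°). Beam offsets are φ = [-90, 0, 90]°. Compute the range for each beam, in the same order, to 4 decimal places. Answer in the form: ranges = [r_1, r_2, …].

ranges = [0.8891, 0.6120, 1.0600]

beam 1: φ=-90°, α=60°
  dir = (cos 60°, sin 60°) = (0.5000, 0.8660); from cell (1,4)
  next x-line at t=0.9400, next y-line at t=0.8891; Δt_x=2.0000, Δt_y=1.1547
    y: enter (1,5) at t=0.8891 ← occupied
  → r_1 = 0.8891
beam 2: φ=0°, α=150°
  dir = (cos 150°, sin 150°) = (-0.8660, 0.5000); from cell (1,4)
  next x-line at t=0.6120, next y-line at t=1.5400; Δt_x=1.1547, Δt_y=2.0000
    x: enter (0,4) at t=0.6120 ← occupied
  → r_2 = 0.6120
beam 3: φ=90°, α=240°
  dir = (cos 240°, sin 240°) = (-0.5000, -0.8660); from cell (1,4)
  next x-line at t=1.0600, next y-line at t=0.2656; Δt_x=2.0000, Δt_y=1.1547
    y: enter (1,3) at t=0.2656
    x: enter (0,3) at t=1.0600 ← occupied
  → r_3 = 1.0600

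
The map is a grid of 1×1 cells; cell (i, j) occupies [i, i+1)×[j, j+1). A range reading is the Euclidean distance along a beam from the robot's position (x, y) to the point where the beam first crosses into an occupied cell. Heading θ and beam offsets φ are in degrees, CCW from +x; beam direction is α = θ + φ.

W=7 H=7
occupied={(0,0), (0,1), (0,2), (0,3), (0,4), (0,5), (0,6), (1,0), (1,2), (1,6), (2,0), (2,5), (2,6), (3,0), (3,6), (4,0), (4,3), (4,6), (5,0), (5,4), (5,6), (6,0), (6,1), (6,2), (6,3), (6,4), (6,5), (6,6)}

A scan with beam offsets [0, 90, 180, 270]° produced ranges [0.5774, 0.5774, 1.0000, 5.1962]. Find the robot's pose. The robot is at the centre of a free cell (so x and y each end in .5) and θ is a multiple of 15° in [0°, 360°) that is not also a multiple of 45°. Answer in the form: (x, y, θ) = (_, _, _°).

The pose lattice has 21·16 = 336 candidates. Test each by forward raycasting.
  (1.5, 1.5, 15°): beam 1 = 4.6587 ≠ 0.5774 ✗
  (5.5, 3.5, 345°): beam 1 = 0.5176 ≠ 0.5774 ✗
  (2.5, 1.5, 30°): beam 1 = 4.0415 ≠ 0.5774 ✗
  (4.5, 4.5, 60°): beam 1 = 1.7321 ≠ 0.5774 ✗
  …
  (5.5, 1.5, 240°): r_1=0.5774, r_2=0.5774, r_3=1.0000, r_4=5.1962 — all match ✓
No second candidate reproduces the full scan.

(x, y, θ) = (5.5, 1.5, 240°)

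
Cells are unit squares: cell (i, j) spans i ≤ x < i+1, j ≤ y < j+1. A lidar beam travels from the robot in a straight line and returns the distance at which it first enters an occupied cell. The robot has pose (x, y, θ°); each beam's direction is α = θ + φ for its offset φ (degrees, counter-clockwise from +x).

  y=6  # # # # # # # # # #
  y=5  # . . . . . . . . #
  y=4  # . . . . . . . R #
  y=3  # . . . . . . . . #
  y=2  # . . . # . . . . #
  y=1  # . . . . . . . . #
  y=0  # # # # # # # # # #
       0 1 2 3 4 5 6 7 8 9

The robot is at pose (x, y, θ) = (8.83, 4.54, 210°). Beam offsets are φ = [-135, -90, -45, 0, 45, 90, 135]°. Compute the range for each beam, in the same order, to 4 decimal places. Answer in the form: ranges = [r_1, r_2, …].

ranges = [0.6568, 1.6859, 5.6410, 4.4225, 3.6649, 0.3400, 0.1760]

beam 1: φ=-135°, α=75°
  direction (0.2588, 0.9659); cell (8,4); t to first gridline: x 0.6568, y 0.4762 (then +3.8637 / +1.0353)
    (8,5) via y @ 0.4762
    (9,5) via x @ 0.6568  # hit
  → r_1 = 0.6568
beam 2: φ=-90°, α=120°
  direction (-0.5000, 0.8660); cell (8,4); t to first gridline: x 1.6600, y 0.5312 (then +2.0000 / +1.1547)
    (8,5) via y @ 0.5312
    (7,5) via x @ 1.6600
    (7,6) via y @ 1.6859  # hit
  → r_2 = 1.6859
beam 3: φ=-45°, α=165°
  direction (-0.9659, 0.2588); cell (8,4); t to first gridline: x 0.8593, y 1.7773 (then +1.0353 / +3.8637)
    (7,4) via x @ 0.8593
    (7,5) via y @ 1.7773
    (6,5) via x @ 1.8946
    (5,5) via x @ 2.9298
    (4,5) via x @ 3.9651
    (3,5) via x @ 5.0004
    (3,6) via y @ 5.6410  # hit
  → r_3 = 5.6410
beam 4: φ=0°, α=210°
  direction (-0.8660, -0.5000); cell (8,4); t to first gridline: x 0.9584, y 1.0800 (then +1.1547 / +2.0000)
    (7,4) via x @ 0.9584
    (7,3) via y @ 1.0800
    (6,3) via x @ 2.1131
    (6,2) via y @ 3.0800
    (5,2) via x @ 3.2678
    (4,2) via x @ 4.4225  # hit
  → r_4 = 4.4225
beam 5: φ=45°, α=255°
  direction (-0.2588, -0.9659); cell (8,4); t to first gridline: x 3.2069, y 0.5590 (then +3.8637 / +1.0353)
    (8,3) via y @ 0.5590
    (8,2) via y @ 1.5943
    (8,1) via y @ 2.6296
    (7,1) via x @ 3.2069
    (7,0) via y @ 3.6649  # hit
  → r_5 = 3.6649
beam 6: φ=90°, α=300°
  direction (0.5000, -0.8660); cell (8,4); t to first gridline: x 0.3400, y 0.6235 (then +2.0000 / +1.1547)
    (9,4) via x @ 0.3400  # hit
  → r_6 = 0.3400
beam 7: φ=135°, α=345°
  direction (0.9659, -0.2588); cell (8,4); t to first gridline: x 0.1760, y 2.0864 (then +1.0353 / +3.8637)
    (9,4) via x @ 0.1760  # hit
  → r_7 = 0.1760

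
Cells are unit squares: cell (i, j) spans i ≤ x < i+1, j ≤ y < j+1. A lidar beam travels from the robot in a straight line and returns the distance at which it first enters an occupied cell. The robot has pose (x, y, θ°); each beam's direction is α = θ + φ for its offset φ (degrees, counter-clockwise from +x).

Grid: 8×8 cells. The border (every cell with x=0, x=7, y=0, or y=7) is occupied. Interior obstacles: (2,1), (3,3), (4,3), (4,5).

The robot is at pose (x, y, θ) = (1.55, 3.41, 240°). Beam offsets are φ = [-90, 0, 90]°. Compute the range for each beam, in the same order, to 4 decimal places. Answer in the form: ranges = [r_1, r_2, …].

ranges = [0.6351, 1.1000, 4.8200]

beam 1: φ=-90°, α=150°
  direction (-0.8660, 0.5000); cell (1,3); t to first gridline: x 0.6351, y 1.1800 (then +1.1547 / +2.0000)
    (0,3) via x @ 0.6351  # hit
  → r_1 = 0.6351
beam 2: φ=0°, α=240°
  direction (-0.5000, -0.8660); cell (1,3); t to first gridline: x 1.1000, y 0.4734 (then +2.0000 / +1.1547)
    (1,2) via y @ 0.4734
    (0,2) via x @ 1.1000  # hit
  → r_2 = 1.1000
beam 3: φ=90°, α=330°
  direction (0.8660, -0.5000); cell (1,3); t to first gridline: x 0.5196, y 0.8200 (then +1.1547 / +2.0000)
    (2,3) via x @ 0.5196
    (2,2) via y @ 0.8200
    (3,2) via x @ 1.6743
    (3,1) via y @ 2.8200
    (4,1) via x @ 2.8290
    (5,1) via x @ 3.9837
    (5,0) via y @ 4.8200  # hit
  → r_3 = 4.8200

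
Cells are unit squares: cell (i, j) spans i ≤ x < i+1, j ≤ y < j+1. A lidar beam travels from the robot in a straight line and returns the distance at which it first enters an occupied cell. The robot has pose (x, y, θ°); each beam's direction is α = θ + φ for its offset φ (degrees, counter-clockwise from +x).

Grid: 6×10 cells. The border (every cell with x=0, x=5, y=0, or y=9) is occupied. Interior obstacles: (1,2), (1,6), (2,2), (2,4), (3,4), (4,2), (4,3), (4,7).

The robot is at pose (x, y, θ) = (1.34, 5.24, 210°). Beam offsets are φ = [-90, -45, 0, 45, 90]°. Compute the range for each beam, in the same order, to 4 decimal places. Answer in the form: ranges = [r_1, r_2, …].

ranges = [0.6800, 0.3520, 0.3926, 1.3137, 1.3200]

beam 1: φ=-90°, α=120°
  direction (-0.5000, 0.8660); cell (1,5); t to first gridline: x 0.6800, y 0.8776 (then +2.0000 / +1.1547)
    (0,5) via x @ 0.6800  # hit
  → r_1 = 0.6800
beam 2: φ=-45°, α=165°
  direction (-0.9659, 0.2588); cell (1,5); t to first gridline: x 0.3520, y 2.9364 (then +1.0353 / +3.8637)
    (0,5) via x @ 0.3520  # hit
  → r_2 = 0.3520
beam 3: φ=0°, α=210°
  direction (-0.8660, -0.5000); cell (1,5); t to first gridline: x 0.3926, y 0.4800 (then +1.1547 / +2.0000)
    (0,5) via x @ 0.3926  # hit
  → r_3 = 0.3926
beam 4: φ=45°, α=255°
  direction (-0.2588, -0.9659); cell (1,5); t to first gridline: x 1.3137, y 0.2485 (then +3.8637 / +1.0353)
    (1,4) via y @ 0.2485
    (1,3) via y @ 1.2837
    (0,3) via x @ 1.3137  # hit
  → r_4 = 1.3137
beam 5: φ=90°, α=300°
  direction (0.5000, -0.8660); cell (1,5); t to first gridline: x 1.3200, y 0.2771 (then +2.0000 / +1.1547)
    (1,4) via y @ 0.2771
    (2,4) via x @ 1.3200  # hit
  → r_5 = 1.3200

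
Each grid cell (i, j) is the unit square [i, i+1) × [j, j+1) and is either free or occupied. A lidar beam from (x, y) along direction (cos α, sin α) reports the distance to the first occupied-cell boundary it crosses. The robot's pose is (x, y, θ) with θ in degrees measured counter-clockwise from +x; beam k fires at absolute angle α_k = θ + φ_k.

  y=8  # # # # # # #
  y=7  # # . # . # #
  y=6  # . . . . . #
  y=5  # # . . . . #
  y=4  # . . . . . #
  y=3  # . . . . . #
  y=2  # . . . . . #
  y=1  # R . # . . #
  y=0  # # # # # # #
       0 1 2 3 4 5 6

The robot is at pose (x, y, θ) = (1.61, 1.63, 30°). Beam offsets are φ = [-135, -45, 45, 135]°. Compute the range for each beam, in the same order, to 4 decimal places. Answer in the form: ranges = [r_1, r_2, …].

ranges = [0.6522, 1.4390, 5.5594, 0.6315]

beam 1: φ=-135°, α=255°
  direction (-0.2588, -0.9659); cell (1,1); t to first gridline: x 2.3569, y 0.6522 (then +3.8637 / +1.0353)
    (1,0) via y @ 0.6522  # hit
  → r_1 = 0.6522
beam 2: φ=-45°, α=345°
  direction (0.9659, -0.2588); cell (1,1); t to first gridline: x 0.4038, y 2.4341 (then +1.0353 / +3.8637)
    (2,1) via x @ 0.4038
    (3,1) via x @ 1.4390  # hit
  → r_2 = 1.4390
beam 3: φ=45°, α=75°
  direction (0.2588, 0.9659); cell (1,1); t to first gridline: x 1.5068, y 0.3831 (then +3.8637 / +1.0353)
    (1,2) via y @ 0.3831
    (1,3) via y @ 1.4183
    (2,3) via x @ 1.5068
    (2,4) via y @ 2.4536
    (2,5) via y @ 3.4889
    (2,6) via y @ 4.5242
    (3,6) via x @ 5.3705
    (3,7) via y @ 5.5594  # hit
  → r_3 = 5.5594
beam 4: φ=135°, α=165°
  direction (-0.9659, 0.2588); cell (1,1); t to first gridline: x 0.6315, y 1.4296 (then +1.0353 / +3.8637)
    (0,1) via x @ 0.6315  # hit
  → r_4 = 0.6315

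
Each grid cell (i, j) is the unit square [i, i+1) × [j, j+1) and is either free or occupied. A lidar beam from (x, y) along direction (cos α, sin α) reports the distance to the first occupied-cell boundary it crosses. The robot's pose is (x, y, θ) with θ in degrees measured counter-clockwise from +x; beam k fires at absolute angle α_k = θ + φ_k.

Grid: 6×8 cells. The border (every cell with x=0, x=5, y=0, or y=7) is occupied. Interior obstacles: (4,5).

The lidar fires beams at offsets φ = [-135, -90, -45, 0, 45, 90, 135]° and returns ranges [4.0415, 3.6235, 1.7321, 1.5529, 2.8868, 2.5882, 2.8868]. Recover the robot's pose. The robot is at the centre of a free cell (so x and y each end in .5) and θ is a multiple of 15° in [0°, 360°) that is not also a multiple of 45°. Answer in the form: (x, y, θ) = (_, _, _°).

(x, y, θ) = (2.5, 3.5, 195°)

Enumerate (i+0.5, j+0.5, θ) over the 23 free cells and 16 admissible headings. For each, cast all 7 beams and compare to the given ranges.
  (2.5, 5.5, 15°): beam 1 = 3.0000 ≠ 4.0415 ✗
  (3.5, 6.5, 60°): beam 1 = 5.6940 ≠ 4.0415 ✗
  (1.5, 6.5, 300°): beam 1 = 0.5176 ≠ 4.0415 ✗
  (1.5, 4.5, 195°): beam 1 = 2.8868 ≠ 4.0415 ✗
  …
  (2.5, 3.5, 195°): r_1=4.0415, r_2=3.6235, r_3=1.7321, r_4=1.5529, r_5=2.8868, r_6=2.5882, r_7=2.8868 — all match ✓
Only this pose fits every beam.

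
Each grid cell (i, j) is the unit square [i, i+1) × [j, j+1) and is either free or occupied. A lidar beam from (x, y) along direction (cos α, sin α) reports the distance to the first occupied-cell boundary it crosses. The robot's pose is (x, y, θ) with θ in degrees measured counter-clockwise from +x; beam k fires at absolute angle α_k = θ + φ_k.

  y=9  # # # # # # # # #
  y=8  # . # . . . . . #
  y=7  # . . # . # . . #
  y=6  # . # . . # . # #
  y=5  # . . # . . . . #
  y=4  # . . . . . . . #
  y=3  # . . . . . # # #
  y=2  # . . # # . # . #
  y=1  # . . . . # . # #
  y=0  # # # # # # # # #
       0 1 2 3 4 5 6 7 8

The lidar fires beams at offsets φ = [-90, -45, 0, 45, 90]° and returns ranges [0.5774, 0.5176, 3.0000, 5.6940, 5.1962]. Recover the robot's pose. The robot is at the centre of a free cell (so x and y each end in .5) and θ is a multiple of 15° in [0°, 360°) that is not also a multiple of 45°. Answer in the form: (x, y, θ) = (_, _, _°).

(x, y, θ) = (5.5, 3.5, 60°)

Candidates: 42 free-cell centres × 16 headings = 672 poses. Raycast each; keep the one whose scan matches to 4 dp.
  (3.5, 8.5, 150°): beam 3 = 0.5774 ≠ 3.0000 ✗
  (1.5, 8.5, 30°): beam 1 = 1.7321 ≠ 0.5774 ✗
  (3.5, 6.5, 60°): beam 1 = 5.0000 ≠ 0.5774 ✗
  …
  (5.5, 3.5, 60°): r_1=0.5774, r_2=0.5176, r_3=3.0000, r_4=5.6940, r_5=5.1962 — all match ✓
Only this pose fits every beam.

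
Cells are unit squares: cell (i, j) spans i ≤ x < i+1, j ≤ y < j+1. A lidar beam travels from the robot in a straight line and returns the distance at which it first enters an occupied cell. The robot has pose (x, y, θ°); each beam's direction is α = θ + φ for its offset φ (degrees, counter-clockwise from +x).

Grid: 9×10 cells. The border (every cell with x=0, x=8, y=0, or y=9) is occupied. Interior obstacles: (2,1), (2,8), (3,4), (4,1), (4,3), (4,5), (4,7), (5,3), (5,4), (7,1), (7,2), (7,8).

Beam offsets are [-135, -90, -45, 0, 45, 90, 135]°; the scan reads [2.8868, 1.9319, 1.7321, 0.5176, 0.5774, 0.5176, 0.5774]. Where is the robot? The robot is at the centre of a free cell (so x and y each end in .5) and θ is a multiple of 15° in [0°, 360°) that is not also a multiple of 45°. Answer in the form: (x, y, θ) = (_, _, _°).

Candidates: 44 free-cell centres × 16 headings = 704 poses. Raycast each; keep the one whose scan matches to 4 dp.
  (1.5, 3.5, 165°): beam 1 = 1.7321 ≠ 2.8868 ✗
  (1.5, 5.5, 300°): beam 1 = 0.5176 ≠ 2.8868 ✗
  (1.5, 2.5, 30°): beam 1 = 1.5529 ≠ 2.8868 ✗
  (1.5, 8.5, 75°): beam 1 = 4.0415 ≠ 2.8868 ✗
  …
  (3.5, 3.5, 345°): r_1=2.8868, r_2=1.9319, r_3=1.7321, r_4=0.5176, r_5=0.5774, r_6=0.5176, r_7=0.5774 — all match ✓
No second candidate reproduces the full scan.

(x, y, θ) = (3.5, 3.5, 345°)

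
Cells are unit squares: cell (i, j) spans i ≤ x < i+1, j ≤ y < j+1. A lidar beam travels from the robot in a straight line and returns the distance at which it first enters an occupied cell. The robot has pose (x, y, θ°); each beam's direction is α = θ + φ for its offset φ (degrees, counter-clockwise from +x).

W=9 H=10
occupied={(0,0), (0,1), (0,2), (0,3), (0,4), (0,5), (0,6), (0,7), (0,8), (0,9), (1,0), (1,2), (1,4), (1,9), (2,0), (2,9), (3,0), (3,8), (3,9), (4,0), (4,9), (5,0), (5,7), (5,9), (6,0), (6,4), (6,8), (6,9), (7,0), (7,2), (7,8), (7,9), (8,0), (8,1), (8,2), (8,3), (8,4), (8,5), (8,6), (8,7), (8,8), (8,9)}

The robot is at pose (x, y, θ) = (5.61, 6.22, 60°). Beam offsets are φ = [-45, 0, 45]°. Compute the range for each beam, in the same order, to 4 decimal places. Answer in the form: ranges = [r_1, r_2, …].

beam 1: φ=-45°, α=15°
  dir = (cos 15°, sin 15°) = (0.9659, 0.2588); from cell (5,6)
  next x-line at t=0.4038, next y-line at t=3.0137; Δt_x=1.0353, Δt_y=3.8637
    x: enter (6,6) at t=0.4038
    x: enter (7,6) at t=1.4390
    x: enter (8,6) at t=2.4743 ← occupied
  → r_1 = 2.4743
beam 2: φ=0°, α=60°
  dir = (cos 60°, sin 60°) = (0.5000, 0.8660); from cell (5,6)
  next x-line at t=0.7800, next y-line at t=0.9007; Δt_x=2.0000, Δt_y=1.1547
    x: enter (6,6) at t=0.7800
    y: enter (6,7) at t=0.9007
    y: enter (6,8) at t=2.0554 ← occupied
  → r_2 = 2.0554
beam 3: φ=45°, α=105°
  dir = (cos 105°, sin 105°) = (-0.2588, 0.9659); from cell (5,6)
  next x-line at t=2.3569, next y-line at t=0.8075; Δt_x=3.8637, Δt_y=1.0353
    y: enter (5,7) at t=0.8075 ← occupied
  → r_3 = 0.8075

ranges = [2.4743, 2.0554, 0.8075]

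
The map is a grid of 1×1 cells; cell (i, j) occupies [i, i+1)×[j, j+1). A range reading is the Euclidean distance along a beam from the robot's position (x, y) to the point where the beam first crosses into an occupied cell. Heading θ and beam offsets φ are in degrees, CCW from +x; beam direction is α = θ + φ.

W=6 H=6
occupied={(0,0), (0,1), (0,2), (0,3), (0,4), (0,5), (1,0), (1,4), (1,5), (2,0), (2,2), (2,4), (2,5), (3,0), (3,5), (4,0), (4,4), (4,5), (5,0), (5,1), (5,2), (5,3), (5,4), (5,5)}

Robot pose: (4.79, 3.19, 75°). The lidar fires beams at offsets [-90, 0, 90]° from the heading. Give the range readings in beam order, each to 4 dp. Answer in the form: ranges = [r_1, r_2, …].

ranges = [0.2174, 0.8114, 3.1296]

beam 1: φ=-90°, α=345°
  dir = (cos 345°, sin 345°) = (0.9659, -0.2588); from cell (4,3)
  next x-line at t=0.2174, next y-line at t=0.7341; Δt_x=1.0353, Δt_y=3.8637
    x: enter (5,3) at t=0.2174 ← occupied
  → r_1 = 0.2174
beam 2: φ=0°, α=75°
  dir = (cos 75°, sin 75°) = (0.2588, 0.9659); from cell (4,3)
  next x-line at t=0.8114, next y-line at t=0.8386; Δt_x=3.8637, Δt_y=1.0353
    x: enter (5,3) at t=0.8114 ← occupied
  → r_2 = 0.8114
beam 3: φ=90°, α=165°
  dir = (cos 165°, sin 165°) = (-0.9659, 0.2588); from cell (4,3)
  next x-line at t=0.8179, next y-line at t=3.1296; Δt_x=1.0353, Δt_y=3.8637
    x: enter (3,3) at t=0.8179
    x: enter (2,3) at t=1.8531
    x: enter (1,3) at t=2.8884
    y: enter (1,4) at t=3.1296 ← occupied
  → r_3 = 3.1296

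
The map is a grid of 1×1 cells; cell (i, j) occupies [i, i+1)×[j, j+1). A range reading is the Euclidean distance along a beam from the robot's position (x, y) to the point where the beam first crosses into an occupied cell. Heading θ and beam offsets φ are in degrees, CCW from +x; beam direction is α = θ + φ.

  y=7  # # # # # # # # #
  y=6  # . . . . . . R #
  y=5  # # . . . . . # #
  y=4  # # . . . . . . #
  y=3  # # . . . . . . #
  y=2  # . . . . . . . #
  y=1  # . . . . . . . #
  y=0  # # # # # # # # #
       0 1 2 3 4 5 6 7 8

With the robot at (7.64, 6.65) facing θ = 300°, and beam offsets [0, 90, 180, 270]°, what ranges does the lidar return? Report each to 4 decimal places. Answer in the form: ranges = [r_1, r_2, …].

ranges = [0.7200, 0.4157, 0.4041, 6.5125]

beam 1: φ=0°, α=300°
  d=(0.5000,-0.8660)  start (7,6)  tX=0.7200 tY=0.7506  stride 1/|dx|=2.0000 1/|dy|=1.1547
    cross x-line → (8,6), t=0.7200 (wall)
  → r_1 = 0.7200
beam 2: φ=90°, α=30°
  d=(0.8660,0.5000)  start (7,6)  tX=0.4157 tY=0.7000  stride 1/|dx|=1.1547 1/|dy|=2.0000
    cross x-line → (8,6), t=0.4157 (wall)
  → r_2 = 0.4157
beam 3: φ=180°, α=120°
  d=(-0.5000,0.8660)  start (7,6)  tX=1.2800 tY=0.4041  stride 1/|dx|=2.0000 1/|dy|=1.1547
    cross y-line → (7,7), t=0.4041 (wall)
  → r_3 = 0.4041
beam 4: φ=270°, α=210°
  d=(-0.8660,-0.5000)  start (7,6)  tX=0.7390 tY=1.3000  stride 1/|dx|=1.1547 1/|dy|=2.0000
    cross x-line → (6,6), t=0.7390
    cross y-line → (6,5), t=1.3000
    cross x-line → (5,5), t=1.8937
    cross x-line → (4,5), t=3.0484
    cross y-line → (4,4), t=3.3000
    cross x-line → (3,4), t=4.2031
    cross y-line → (3,3), t=5.3000
    cross x-line → (2,3), t=5.3578
    cross x-line → (1,3), t=6.5125 (wall)
  → r_4 = 6.5125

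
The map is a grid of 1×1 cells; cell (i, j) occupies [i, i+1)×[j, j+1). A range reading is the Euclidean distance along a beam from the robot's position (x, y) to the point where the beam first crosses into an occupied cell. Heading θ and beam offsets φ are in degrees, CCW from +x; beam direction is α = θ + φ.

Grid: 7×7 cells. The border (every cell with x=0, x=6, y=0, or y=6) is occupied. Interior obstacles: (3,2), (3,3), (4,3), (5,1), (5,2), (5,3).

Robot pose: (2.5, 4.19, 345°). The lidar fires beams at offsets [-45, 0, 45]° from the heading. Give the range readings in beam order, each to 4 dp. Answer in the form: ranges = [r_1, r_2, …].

ranges = [1.0000, 0.7341, 3.6200]

beam 1: φ=-45°, α=300°
  d=(0.5000,-0.8660)  start (2,4)  tX=1.0000 tY=0.2194  stride 1/|dx|=2.0000 1/|dy|=1.1547
    cross y-line → (2,3), t=0.2194
    cross x-line → (3,3), t=1.0000 (wall)
  → r_1 = 1.0000
beam 2: φ=0°, α=345°
  d=(0.9659,-0.2588)  start (2,4)  tX=0.5176 tY=0.7341  stride 1/|dx|=1.0353 1/|dy|=3.8637
    cross x-line → (3,4), t=0.5176
    cross y-line → (3,3), t=0.7341 (wall)
  → r_2 = 0.7341
beam 3: φ=45°, α=30°
  d=(0.8660,0.5000)  start (2,4)  tX=0.5774 tY=1.6200  stride 1/|dx|=1.1547 1/|dy|=2.0000
    cross x-line → (3,4), t=0.5774
    cross y-line → (3,5), t=1.6200
    cross x-line → (4,5), t=1.7321
    cross x-line → (5,5), t=2.8868
    cross y-line → (5,6), t=3.6200 (wall)
  → r_3 = 3.6200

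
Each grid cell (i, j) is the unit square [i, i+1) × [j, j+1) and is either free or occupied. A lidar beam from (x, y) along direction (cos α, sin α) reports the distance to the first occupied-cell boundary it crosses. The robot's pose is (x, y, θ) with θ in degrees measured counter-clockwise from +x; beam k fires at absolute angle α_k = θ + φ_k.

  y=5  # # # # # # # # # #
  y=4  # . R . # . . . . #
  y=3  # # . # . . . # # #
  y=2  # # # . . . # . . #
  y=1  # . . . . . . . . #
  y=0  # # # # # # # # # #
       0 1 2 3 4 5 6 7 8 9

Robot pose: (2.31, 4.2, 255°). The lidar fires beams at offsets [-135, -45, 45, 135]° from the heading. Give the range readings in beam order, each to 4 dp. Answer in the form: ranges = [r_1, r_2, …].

beam 1: φ=-135°, α=120°
  d=(-0.5000,0.8660)  start (2,4)  tX=0.6200 tY=0.9238  stride 1/|dx|=2.0000 1/|dy|=1.1547
    cross x-line → (1,4), t=0.6200
    cross y-line → (1,5), t=0.9238 (wall)
  → r_1 = 0.9238
beam 2: φ=-45°, α=210°
  d=(-0.8660,-0.5000)  start (2,4)  tX=0.3580 tY=0.4000  stride 1/|dx|=1.1547 1/|dy|=2.0000
    cross x-line → (1,4), t=0.3580
    cross y-line → (1,3), t=0.4000 (wall)
  → r_2 = 0.4000
beam 3: φ=45°, α=300°
  d=(0.5000,-0.8660)  start (2,4)  tX=1.3800 tY=0.2309  stride 1/|dx|=2.0000 1/|dy|=1.1547
    cross y-line → (2,3), t=0.2309
    cross x-line → (3,3), t=1.3800 (wall)
  → r_3 = 1.3800
beam 4: φ=135°, α=30°
  d=(0.8660,0.5000)  start (2,4)  tX=0.7967 tY=1.6000  stride 1/|dx|=1.1547 1/|dy|=2.0000
    cross x-line → (3,4), t=0.7967
    cross y-line → (3,5), t=1.6000 (wall)
  → r_4 = 1.6000

ranges = [0.9238, 0.4000, 1.3800, 1.6000]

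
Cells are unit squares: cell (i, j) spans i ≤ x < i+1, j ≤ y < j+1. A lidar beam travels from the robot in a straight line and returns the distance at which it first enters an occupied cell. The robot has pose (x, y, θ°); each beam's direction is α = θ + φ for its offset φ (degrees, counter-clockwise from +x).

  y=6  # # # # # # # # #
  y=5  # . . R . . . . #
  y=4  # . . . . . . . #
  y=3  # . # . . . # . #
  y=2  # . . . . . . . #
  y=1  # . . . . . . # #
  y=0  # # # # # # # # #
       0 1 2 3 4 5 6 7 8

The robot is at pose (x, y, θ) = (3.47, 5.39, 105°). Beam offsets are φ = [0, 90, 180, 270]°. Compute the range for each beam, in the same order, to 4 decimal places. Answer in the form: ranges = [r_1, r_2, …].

beam 1: φ=0°, α=105°
  direction (-0.2588, 0.9659); cell (3,5); t to first gridline: x 1.8159, y 0.6315 (then +3.8637 / +1.0353)
    (3,6) via y @ 0.6315  # hit
  → r_1 = 0.6315
beam 2: φ=90°, α=195°
  direction (-0.9659, -0.2588); cell (3,5); t to first gridline: x 0.4866, y 1.5068 (then +1.0353 / +3.8637)
    (2,5) via x @ 0.4866
    (2,4) via y @ 1.5068
    (1,4) via x @ 1.5219
    (0,4) via x @ 2.5571  # hit
  → r_2 = 2.5571
beam 3: φ=180°, α=285°
  direction (0.2588, -0.9659); cell (3,5); t to first gridline: x 2.0478, y 0.4038 (then +3.8637 / +1.0353)
    (3,4) via y @ 0.4038
    (3,3) via y @ 1.4390
    (4,3) via x @ 2.0478
    (4,2) via y @ 2.4743
    (4,1) via y @ 3.5096
    (4,0) via y @ 4.5449  # hit
  → r_3 = 4.5449
beam 4: φ=270°, α=15°
  direction (0.9659, 0.2588); cell (3,5); t to first gridline: x 0.5487, y 2.3569 (then +1.0353 / +3.8637)
    (4,5) via x @ 0.5487
    (5,5) via x @ 1.5840
    (5,6) via y @ 2.3569  # hit
  → r_4 = 2.3569

ranges = [0.6315, 2.5571, 4.5449, 2.3569]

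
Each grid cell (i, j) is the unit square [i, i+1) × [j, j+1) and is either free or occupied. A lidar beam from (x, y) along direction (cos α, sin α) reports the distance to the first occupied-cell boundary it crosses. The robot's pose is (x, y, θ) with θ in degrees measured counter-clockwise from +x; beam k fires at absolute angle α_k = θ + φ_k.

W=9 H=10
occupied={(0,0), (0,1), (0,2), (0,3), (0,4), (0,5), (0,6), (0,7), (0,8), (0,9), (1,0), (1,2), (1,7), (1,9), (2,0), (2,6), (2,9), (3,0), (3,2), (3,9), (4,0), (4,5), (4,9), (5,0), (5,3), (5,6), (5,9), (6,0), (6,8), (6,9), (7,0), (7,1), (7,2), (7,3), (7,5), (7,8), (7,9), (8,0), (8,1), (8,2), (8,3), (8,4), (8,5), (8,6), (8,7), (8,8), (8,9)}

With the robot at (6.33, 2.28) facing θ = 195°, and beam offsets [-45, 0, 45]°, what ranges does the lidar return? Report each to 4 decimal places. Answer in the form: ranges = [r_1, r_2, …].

ranges = [1.4400, 4.9455, 1.4780]

beam 1: φ=-45°, α=150°
  dir = (cos 150°, sin 150°) = (-0.8660, 0.5000); from cell (6,2)
  next x-line at t=0.3811, next y-line at t=1.4400; Δt_x=1.1547, Δt_y=2.0000
    x: enter (5,2) at t=0.3811
    y: enter (5,3) at t=1.4400 ← occupied
  → r_1 = 1.4400
beam 2: φ=0°, α=195°
  dir = (cos 195°, sin 195°) = (-0.9659, -0.2588); from cell (6,2)
  next x-line at t=0.3416, next y-line at t=1.0818; Δt_x=1.0353, Δt_y=3.8637
    x: enter (5,2) at t=0.3416
    y: enter (5,1) at t=1.0818
    x: enter (4,1) at t=1.3769
    x: enter (3,1) at t=2.4122
    x: enter (2,1) at t=3.4475
    x: enter (1,1) at t=4.4827
    y: enter (1,0) at t=4.9455 ← occupied
  → r_2 = 4.9455
beam 3: φ=45°, α=240°
  dir = (cos 240°, sin 240°) = (-0.5000, -0.8660); from cell (6,2)
  next x-line at t=0.6600, next y-line at t=0.3233; Δt_x=2.0000, Δt_y=1.1547
    y: enter (6,1) at t=0.3233
    x: enter (5,1) at t=0.6600
    y: enter (5,0) at t=1.4780 ← occupied
  → r_3 = 1.4780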